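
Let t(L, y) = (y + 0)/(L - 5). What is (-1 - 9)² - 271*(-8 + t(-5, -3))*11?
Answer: 230537/10 ≈ 23054.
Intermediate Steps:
t(L, y) = y/(-5 + L)
(-1 - 9)² - 271*(-8 + t(-5, -3))*11 = (-1 - 9)² - 271*(-8 - 3/(-5 - 5))*11 = (-10)² - 271*(-8 - 3/(-10))*11 = 100 - 271*(-8 - 3*(-⅒))*11 = 100 - 271*(-8 + 3/10)*11 = 100 - (-20867)*11/10 = 100 - 271*(-847/10) = 100 + 229537/10 = 230537/10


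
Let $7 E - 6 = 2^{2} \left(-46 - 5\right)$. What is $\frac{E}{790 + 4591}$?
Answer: $- \frac{198}{37667} \approx -0.0052566$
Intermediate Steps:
$E = - \frac{198}{7}$ ($E = \frac{6}{7} + \frac{2^{2} \left(-46 - 5\right)}{7} = \frac{6}{7} + \frac{4 \left(-51\right)}{7} = \frac{6}{7} + \frac{1}{7} \left(-204\right) = \frac{6}{7} - \frac{204}{7} = - \frac{198}{7} \approx -28.286$)
$\frac{E}{790 + 4591} = - \frac{198}{7 \left(790 + 4591\right)} = - \frac{198}{7 \cdot 5381} = \left(- \frac{198}{7}\right) \frac{1}{5381} = - \frac{198}{37667}$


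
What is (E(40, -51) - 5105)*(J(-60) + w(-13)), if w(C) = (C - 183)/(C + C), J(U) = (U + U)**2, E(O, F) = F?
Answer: -965708488/13 ≈ -7.4285e+7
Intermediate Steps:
J(U) = 4*U**2 (J(U) = (2*U)**2 = 4*U**2)
w(C) = (-183 + C)/(2*C) (w(C) = (-183 + C)/((2*C)) = (-183 + C)*(1/(2*C)) = (-183 + C)/(2*C))
(E(40, -51) - 5105)*(J(-60) + w(-13)) = (-51 - 5105)*(4*(-60)**2 + (1/2)*(-183 - 13)/(-13)) = -5156*(4*3600 + (1/2)*(-1/13)*(-196)) = -5156*(14400 + 98/13) = -5156*187298/13 = -965708488/13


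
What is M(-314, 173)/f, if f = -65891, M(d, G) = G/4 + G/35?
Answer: -6747/9224740 ≈ -0.00073140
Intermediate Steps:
M(d, G) = 39*G/140 (M(d, G) = G*(¼) + G*(1/35) = G/4 + G/35 = 39*G/140)
M(-314, 173)/f = ((39/140)*173)/(-65891) = (6747/140)*(-1/65891) = -6747/9224740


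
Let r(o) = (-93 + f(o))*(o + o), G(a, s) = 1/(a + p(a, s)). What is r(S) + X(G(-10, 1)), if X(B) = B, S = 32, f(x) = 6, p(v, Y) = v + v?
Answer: -167041/30 ≈ -5568.0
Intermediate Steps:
p(v, Y) = 2*v
G(a, s) = 1/(3*a) (G(a, s) = 1/(a + 2*a) = 1/(3*a))
r(o) = -174*o (r(o) = (-93 + 6)*(o + o) = -174*o)
r(S) + X(G(-10, 1)) = -174*32 + (⅓)/(-10) = -5568 + (⅓)*(-⅒) = -5568 - 1/30 = -167041/30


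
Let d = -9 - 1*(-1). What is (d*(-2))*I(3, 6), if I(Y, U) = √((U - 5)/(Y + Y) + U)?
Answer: 8*√222/3 ≈ 39.732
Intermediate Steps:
d = -8 (d = -9 + 1 = -8)
I(Y, U) = √(U + (-5 + U)/(2*Y)) (I(Y, U) = √((-5 + U)/((2*Y)) + U) = √((-5 + U)*(1/(2*Y)) + U) = √((-5 + U)/(2*Y) + U) = √(U + (-5 + U)/(2*Y)))
(d*(-2))*I(3, 6) = (-8*(-2))*(√2*√((-5 + 6 + 2*6*3)/3)/2) = 16*(√2*√((-5 + 6 + 36)/3)/2) = 16*(√2*√((⅓)*37)/2) = 16*(√2*√(37/3)/2) = 16*(√2*(√111/3)/2) = 16*(√222/6) = 8*√222/3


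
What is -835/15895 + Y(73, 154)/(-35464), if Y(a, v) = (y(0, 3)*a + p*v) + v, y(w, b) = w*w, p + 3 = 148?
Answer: -1759071/2562274 ≈ -0.68653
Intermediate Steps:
p = 145 (p = -3 + 148 = 145)
y(w, b) = w²
Y(a, v) = 146*v (Y(a, v) = (0²*a + 145*v) + v = (0*a + 145*v) + v = (0 + 145*v) + v = 145*v + v = 146*v)
-835/15895 + Y(73, 154)/(-35464) = -835/15895 + (146*154)/(-35464) = -835*1/15895 + 22484*(-1/35464) = -167/3179 - 511/806 = -1759071/2562274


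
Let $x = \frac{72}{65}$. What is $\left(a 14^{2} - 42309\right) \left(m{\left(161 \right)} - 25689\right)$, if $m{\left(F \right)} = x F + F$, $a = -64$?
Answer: $\frac{90382823984}{65} \approx 1.3905 \cdot 10^{9}$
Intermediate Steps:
$x = \frac{72}{65}$ ($x = 72 \cdot \frac{1}{65} = \frac{72}{65} \approx 1.1077$)
$m{\left(F \right)} = \frac{137 F}{65}$ ($m{\left(F \right)} = \frac{72 F}{65} + F = \frac{137 F}{65}$)
$\left(a 14^{2} - 42309\right) \left(m{\left(161 \right)} - 25689\right) = \left(- 64 \cdot 14^{2} - 42309\right) \left(\frac{137}{65} \cdot 161 - 25689\right) = \left(\left(-64\right) 196 - 42309\right) \left(\frac{22057}{65} - 25689\right) = \left(-12544 - 42309\right) \left(- \frac{1647728}{65}\right) = \left(-54853\right) \left(- \frac{1647728}{65}\right) = \frac{90382823984}{65}$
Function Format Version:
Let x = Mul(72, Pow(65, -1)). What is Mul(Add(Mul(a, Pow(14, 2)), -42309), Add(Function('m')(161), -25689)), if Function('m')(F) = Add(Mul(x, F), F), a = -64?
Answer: Rational(90382823984, 65) ≈ 1.3905e+9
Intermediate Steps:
x = Rational(72, 65) (x = Mul(72, Rational(1, 65)) = Rational(72, 65) ≈ 1.1077)
Function('m')(F) = Mul(Rational(137, 65), F) (Function('m')(F) = Add(Mul(Rational(72, 65), F), F) = Mul(Rational(137, 65), F))
Mul(Add(Mul(a, Pow(14, 2)), -42309), Add(Function('m')(161), -25689)) = Mul(Add(Mul(-64, Pow(14, 2)), -42309), Add(Mul(Rational(137, 65), 161), -25689)) = Mul(Add(Mul(-64, 196), -42309), Add(Rational(22057, 65), -25689)) = Mul(Add(-12544, -42309), Rational(-1647728, 65)) = Mul(-54853, Rational(-1647728, 65)) = Rational(90382823984, 65)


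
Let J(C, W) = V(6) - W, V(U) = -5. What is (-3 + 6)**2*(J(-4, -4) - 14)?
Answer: -135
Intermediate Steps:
J(C, W) = -5 - W
(-3 + 6)**2*(J(-4, -4) - 14) = (-3 + 6)**2*((-5 - 1*(-4)) - 14) = 3**2*((-5 + 4) - 14) = 9*(-1 - 14) = 9*(-15) = -135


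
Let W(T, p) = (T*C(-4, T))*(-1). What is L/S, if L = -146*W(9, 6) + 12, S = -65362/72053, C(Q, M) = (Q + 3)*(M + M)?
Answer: 851666460/32681 ≈ 26060.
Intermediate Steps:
C(Q, M) = 2*M*(3 + Q) (C(Q, M) = (3 + Q)*(2*M) = 2*M*(3 + Q))
W(T, p) = 2*T² (W(T, p) = (T*(2*T*(3 - 4)))*(-1) = (T*(2*T*(-1)))*(-1) = (T*(-2*T))*(-1) = -2*T²*(-1) = 2*T²)
S = -65362/72053 (S = -65362*1/72053 = -65362/72053 ≈ -0.90714)
L = -23640 (L = -292*9² + 12 = -292*81 + 12 = -146*162 + 12 = -23652 + 12 = -23640)
L/S = -23640/(-65362/72053) = -23640*(-72053/65362) = 851666460/32681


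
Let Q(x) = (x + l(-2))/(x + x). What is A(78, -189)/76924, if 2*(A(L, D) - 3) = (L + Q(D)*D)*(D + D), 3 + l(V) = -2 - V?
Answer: 3405/76924 ≈ 0.044264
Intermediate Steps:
l(V) = -5 - V (l(V) = -3 + (-2 - V) = -5 - V)
Q(x) = (-3 + x)/(2*x) (Q(x) = (x + (-5 - 1*(-2)))/(x + x) = (x + (-5 + 2))/((2*x)) = (x - 3)*(1/(2*x)) = (-3 + x)*(1/(2*x)) = (-3 + x)/(2*x))
A(L, D) = 3 + D*(-3/2 + L + D/2) (A(L, D) = 3 + ((L + ((-3 + D)/(2*D))*D)*(D + D))/2 = 3 + ((L + (-3/2 + D/2))*(2*D))/2 = 3 + ((-3/2 + L + D/2)*(2*D))/2 = 3 + (2*D*(-3/2 + L + D/2))/2 = 3 + D*(-3/2 + L + D/2))
A(78, -189)/76924 = (3 - 189*78 + (½)*(-189)*(-3 - 189))/76924 = (3 - 14742 + (½)*(-189)*(-192))*(1/76924) = (3 - 14742 + 18144)*(1/76924) = 3405*(1/76924) = 3405/76924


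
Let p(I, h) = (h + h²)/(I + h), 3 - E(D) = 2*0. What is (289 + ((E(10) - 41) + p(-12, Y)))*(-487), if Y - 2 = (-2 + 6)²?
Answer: -149996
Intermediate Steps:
Y = 18 (Y = 2 + (-2 + 6)² = 2 + 4² = 2 + 16 = 18)
E(D) = 3 (E(D) = 3 - 2*0 = 3 - 1*0 = 3 + 0 = 3)
p(I, h) = (h + h²)/(I + h)
(289 + ((E(10) - 41) + p(-12, Y)))*(-487) = (289 + ((3 - 41) + 18*(1 + 18)/(-12 + 18)))*(-487) = (289 + (-38 + 18*19/6))*(-487) = (289 + (-38 + 18*(⅙)*19))*(-487) = (289 + (-38 + 57))*(-487) = (289 + 19)*(-487) = 308*(-487) = -149996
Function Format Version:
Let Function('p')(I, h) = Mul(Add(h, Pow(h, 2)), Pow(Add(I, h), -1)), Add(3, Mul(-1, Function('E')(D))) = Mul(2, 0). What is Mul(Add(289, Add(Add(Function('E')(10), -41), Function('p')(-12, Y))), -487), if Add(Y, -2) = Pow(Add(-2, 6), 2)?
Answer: -149996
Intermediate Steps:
Y = 18 (Y = Add(2, Pow(Add(-2, 6), 2)) = Add(2, Pow(4, 2)) = Add(2, 16) = 18)
Function('E')(D) = 3 (Function('E')(D) = Add(3, Mul(-1, Mul(2, 0))) = Add(3, Mul(-1, 0)) = Add(3, 0) = 3)
Function('p')(I, h) = Mul(Pow(Add(I, h), -1), Add(h, Pow(h, 2)))
Mul(Add(289, Add(Add(Function('E')(10), -41), Function('p')(-12, Y))), -487) = Mul(Add(289, Add(Add(3, -41), Mul(18, Pow(Add(-12, 18), -1), Add(1, 18)))), -487) = Mul(Add(289, Add(-38, Mul(18, Pow(6, -1), 19))), -487) = Mul(Add(289, Add(-38, Mul(18, Rational(1, 6), 19))), -487) = Mul(Add(289, Add(-38, 57)), -487) = Mul(Add(289, 19), -487) = Mul(308, -487) = -149996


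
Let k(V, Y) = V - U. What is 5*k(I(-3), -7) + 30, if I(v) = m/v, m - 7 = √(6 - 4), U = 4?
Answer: -5/3 - 5*√2/3 ≈ -4.0237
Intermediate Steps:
m = 7 + √2 (m = 7 + √(6 - 4) = 7 + √2 ≈ 8.4142)
I(v) = (7 + √2)/v
k(V, Y) = -4 + V (k(V, Y) = V - 1*4 = V - 4 = -4 + V)
5*k(I(-3), -7) + 30 = 5*(-4 + (7 + √2)/(-3)) + 30 = 5*(-4 - (7 + √2)/3) + 30 = 5*(-4 + (-7/3 - √2/3)) + 30 = 5*(-19/3 - √2/3) + 30 = (-95/3 - 5*√2/3) + 30 = -5/3 - 5*√2/3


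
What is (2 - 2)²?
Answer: 0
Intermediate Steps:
(2 - 2)² = 0² = 0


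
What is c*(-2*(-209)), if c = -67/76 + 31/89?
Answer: -39677/178 ≈ -222.90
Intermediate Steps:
c = -3607/6764 (c = -67*1/76 + 31*(1/89) = -67/76 + 31/89 = -3607/6764 ≈ -0.53326)
c*(-2*(-209)) = -(-3607)*(-209)/3382 = -3607/6764*418 = -39677/178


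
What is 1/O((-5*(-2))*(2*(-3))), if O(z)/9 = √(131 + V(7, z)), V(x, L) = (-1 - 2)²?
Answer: √35/630 ≈ 0.0093906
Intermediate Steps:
V(x, L) = 9 (V(x, L) = (-3)² = 9)
O(z) = 18*√35 (O(z) = 9*√(131 + 9) = 9*√140 = 9*(2*√35) = 18*√35)
1/O((-5*(-2))*(2*(-3))) = 1/(18*√35) = √35/630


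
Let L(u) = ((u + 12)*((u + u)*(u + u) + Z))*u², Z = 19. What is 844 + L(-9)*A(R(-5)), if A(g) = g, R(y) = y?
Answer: -415901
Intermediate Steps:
L(u) = u²*(12 + u)*(19 + 4*u²) (L(u) = ((u + 12)*((u + u)*(u + u) + 19))*u² = ((12 + u)*((2*u)*(2*u) + 19))*u² = ((12 + u)*(4*u² + 19))*u² = ((12 + u)*(19 + 4*u²))*u² = u²*(12 + u)*(19 + 4*u²))
844 + L(-9)*A(R(-5)) = 844 + ((-9)²*(228 + 4*(-9)³ + 19*(-9) + 48*(-9)²))*(-5) = 844 + (81*(228 + 4*(-729) - 171 + 48*81))*(-5) = 844 + (81*(228 - 2916 - 171 + 3888))*(-5) = 844 + (81*1029)*(-5) = 844 + 83349*(-5) = 844 - 416745 = -415901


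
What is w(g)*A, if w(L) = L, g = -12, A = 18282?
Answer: -219384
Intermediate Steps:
w(g)*A = -12*18282 = -219384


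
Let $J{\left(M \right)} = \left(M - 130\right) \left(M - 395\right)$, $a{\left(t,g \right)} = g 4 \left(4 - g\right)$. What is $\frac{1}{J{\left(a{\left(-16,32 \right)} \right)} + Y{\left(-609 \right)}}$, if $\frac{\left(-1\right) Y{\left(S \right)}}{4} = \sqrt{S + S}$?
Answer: $\frac{2463001}{36398243559254} + \frac{i \sqrt{1218}}{54597365338881} \approx 6.7668 \cdot 10^{-8} + 6.3922 \cdot 10^{-13} i$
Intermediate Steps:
$a{\left(t,g \right)} = 4 g \left(4 - g\right)$
$Y{\left(S \right)} = - 4 \sqrt{2} \sqrt{S}$ ($Y{\left(S \right)} = - 4 \sqrt{S + S} = - 4 \sqrt{2 S} = - 4 \sqrt{2} \sqrt{S}$)
$J{\left(M \right)} = \left(-395 + M\right) \left(-130 + M\right)$ ($J{\left(M \right)} = \left(-130 + M\right) \left(-395 + M\right) = \left(-395 + M\right) \left(-130 + M\right)$)
$\frac{1}{J{\left(a{\left(-16,32 \right)} \right)} + Y{\left(-609 \right)}} = \frac{1}{\left(51350 + \left(4 \cdot 32 \left(4 - 32\right)\right)^{2} - 525 \cdot 4 \cdot 32 \left(4 - 32\right)\right) - 4 \sqrt{2} \sqrt{-609}} = \frac{1}{\left(51350 + \left(4 \cdot 32 \left(4 - 32\right)\right)^{2} - 525 \cdot 4 \cdot 32 \left(4 - 32\right)\right) - 4 \sqrt{2} i \sqrt{609}} = \frac{1}{\left(51350 + \left(4 \cdot 32 \left(-28\right)\right)^{2} - 525 \cdot 4 \cdot 32 \left(-28\right)\right) - 4 i \sqrt{1218}} = \frac{1}{\left(51350 + \left(-3584\right)^{2} - -1881600\right) - 4 i \sqrt{1218}} = \frac{1}{\left(51350 + 12845056 + 1881600\right) - 4 i \sqrt{1218}} = \frac{1}{14778006 - 4 i \sqrt{1218}}$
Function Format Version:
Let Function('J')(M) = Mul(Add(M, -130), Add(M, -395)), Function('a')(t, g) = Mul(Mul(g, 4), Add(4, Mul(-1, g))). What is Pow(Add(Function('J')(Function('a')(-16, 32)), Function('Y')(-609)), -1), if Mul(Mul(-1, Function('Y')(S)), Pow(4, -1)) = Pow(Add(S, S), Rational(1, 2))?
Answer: Add(Rational(2463001, 36398243559254), Mul(Rational(1, 54597365338881), I, Pow(1218, Rational(1, 2)))) ≈ Add(6.7668e-8, Mul(6.3922e-13, I))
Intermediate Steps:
Function('a')(t, g) = Mul(4, g, Add(4, Mul(-1, g))) (Function('a')(t, g) = Mul(Mul(4, g), Add(4, Mul(-1, g))) = Mul(4, g, Add(4, Mul(-1, g))))
Function('Y')(S) = Mul(-4, Pow(2, Rational(1, 2)), Pow(S, Rational(1, 2))) (Function('Y')(S) = Mul(-4, Pow(Add(S, S), Rational(1, 2))) = Mul(-4, Pow(Mul(2, S), Rational(1, 2))) = Mul(-4, Mul(Pow(2, Rational(1, 2)), Pow(S, Rational(1, 2)))) = Mul(-4, Pow(2, Rational(1, 2)), Pow(S, Rational(1, 2))))
Function('J')(M) = Mul(Add(-395, M), Add(-130, M)) (Function('J')(M) = Mul(Add(-130, M), Add(-395, M)) = Mul(Add(-395, M), Add(-130, M)))
Pow(Add(Function('J')(Function('a')(-16, 32)), Function('Y')(-609)), -1) = Pow(Add(Add(51350, Pow(Mul(4, 32, Add(4, Mul(-1, 32))), 2), Mul(-525, Mul(4, 32, Add(4, Mul(-1, 32))))), Mul(-4, Pow(2, Rational(1, 2)), Pow(-609, Rational(1, 2)))), -1) = Pow(Add(Add(51350, Pow(Mul(4, 32, Add(4, -32)), 2), Mul(-525, Mul(4, 32, Add(4, -32)))), Mul(-4, Pow(2, Rational(1, 2)), Mul(I, Pow(609, Rational(1, 2))))), -1) = Pow(Add(Add(51350, Pow(Mul(4, 32, -28), 2), Mul(-525, Mul(4, 32, -28))), Mul(-4, I, Pow(1218, Rational(1, 2)))), -1) = Pow(Add(Add(51350, Pow(-3584, 2), Mul(-525, -3584)), Mul(-4, I, Pow(1218, Rational(1, 2)))), -1) = Pow(Add(Add(51350, 12845056, 1881600), Mul(-4, I, Pow(1218, Rational(1, 2)))), -1) = Pow(Add(14778006, Mul(-4, I, Pow(1218, Rational(1, 2)))), -1)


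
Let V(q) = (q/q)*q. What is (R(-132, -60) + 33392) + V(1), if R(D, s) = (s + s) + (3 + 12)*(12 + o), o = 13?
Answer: 33648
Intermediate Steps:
V(q) = q (V(q) = 1*q = q)
R(D, s) = 375 + 2*s (R(D, s) = (s + s) + (3 + 12)*(12 + 13) = 2*s + 15*25 = 2*s + 375 = 375 + 2*s)
(R(-132, -60) + 33392) + V(1) = ((375 + 2*(-60)) + 33392) + 1 = ((375 - 120) + 33392) + 1 = (255 + 33392) + 1 = 33647 + 1 = 33648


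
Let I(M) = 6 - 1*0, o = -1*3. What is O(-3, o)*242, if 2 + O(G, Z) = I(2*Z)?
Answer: 968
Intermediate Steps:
o = -3
I(M) = 6 (I(M) = 6 + 0 = 6)
O(G, Z) = 4 (O(G, Z) = -2 + 6 = 4)
O(-3, o)*242 = 4*242 = 968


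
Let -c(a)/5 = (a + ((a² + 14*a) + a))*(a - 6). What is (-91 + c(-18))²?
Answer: 17884441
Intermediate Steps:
c(a) = -5*(-6 + a)*(a² + 16*a) (c(a) = -5*(a + ((a² + 14*a) + a))*(a - 6) = -5*(a + (a² + 15*a))*(-6 + a) = -5*(a² + 16*a)*(-6 + a) = -5*(-6 + a)*(a² + 16*a))
(-91 + c(-18))² = (-91 + 5*(-18)*(96 - 1*(-18)² - 10*(-18)))² = (-91 + 5*(-18)*(96 - 1*324 + 180))² = (-91 + 5*(-18)*(96 - 324 + 180))² = (-91 + 5*(-18)*(-48))² = (-91 + 4320)² = 4229² = 17884441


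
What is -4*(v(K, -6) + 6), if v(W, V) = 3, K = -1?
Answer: -36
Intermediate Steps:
-4*(v(K, -6) + 6) = -4*(3 + 6) = -4*9 = -36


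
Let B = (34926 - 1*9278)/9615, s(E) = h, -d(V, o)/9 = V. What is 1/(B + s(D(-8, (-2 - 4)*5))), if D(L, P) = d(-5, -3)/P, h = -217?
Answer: -9615/2060807 ≈ -0.0046657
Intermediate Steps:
d(V, o) = -9*V
D(L, P) = 45/P (D(L, P) = (-9*(-5))/P = 45/P)
s(E) = -217
B = 25648/9615 (B = (34926 - 9278)*(1/9615) = 25648*(1/9615) = 25648/9615 ≈ 2.6675)
1/(B + s(D(-8, (-2 - 4)*5))) = 1/(25648/9615 - 217) = 1/(-2060807/9615) = -9615/2060807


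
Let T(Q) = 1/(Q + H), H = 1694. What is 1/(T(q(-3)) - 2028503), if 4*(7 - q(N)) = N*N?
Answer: -6795/13783677881 ≈ -4.9297e-7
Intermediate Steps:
q(N) = 7 - N²/4 (q(N) = 7 - N*N/4 = 7 - N²/4)
T(Q) = 1/(1694 + Q) (T(Q) = 1/(Q + 1694) = 1/(1694 + Q))
1/(T(q(-3)) - 2028503) = 1/(1/(1694 + (7 - ¼*(-3)²)) - 2028503) = 1/(1/(1694 + (7 - ¼*9)) - 2028503) = 1/(1/(1694 + (7 - 9/4)) - 2028503) = 1/(1/(1694 + 19/4) - 2028503) = 1/(1/(6795/4) - 2028503) = 1/(4/6795 - 2028503) = 1/(-13783677881/6795) = -6795/13783677881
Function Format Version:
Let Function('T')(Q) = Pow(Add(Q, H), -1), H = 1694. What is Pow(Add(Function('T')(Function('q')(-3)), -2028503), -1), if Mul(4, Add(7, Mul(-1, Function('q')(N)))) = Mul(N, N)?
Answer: Rational(-6795, 13783677881) ≈ -4.9297e-7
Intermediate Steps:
Function('q')(N) = Add(7, Mul(Rational(-1, 4), Pow(N, 2))) (Function('q')(N) = Add(7, Mul(Rational(-1, 4), Mul(N, N))) = Add(7, Mul(Rational(-1, 4), Pow(N, 2))))
Function('T')(Q) = Pow(Add(1694, Q), -1) (Function('T')(Q) = Pow(Add(Q, 1694), -1) = Pow(Add(1694, Q), -1))
Pow(Add(Function('T')(Function('q')(-3)), -2028503), -1) = Pow(Add(Pow(Add(1694, Add(7, Mul(Rational(-1, 4), Pow(-3, 2)))), -1), -2028503), -1) = Pow(Add(Pow(Add(1694, Add(7, Mul(Rational(-1, 4), 9))), -1), -2028503), -1) = Pow(Add(Pow(Add(1694, Add(7, Rational(-9, 4))), -1), -2028503), -1) = Pow(Add(Pow(Add(1694, Rational(19, 4)), -1), -2028503), -1) = Pow(Add(Pow(Rational(6795, 4), -1), -2028503), -1) = Pow(Add(Rational(4, 6795), -2028503), -1) = Pow(Rational(-13783677881, 6795), -1) = Rational(-6795, 13783677881)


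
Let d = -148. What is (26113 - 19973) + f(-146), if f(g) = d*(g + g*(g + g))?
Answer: -6281788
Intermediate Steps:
f(g) = -296*g² - 148*g (f(g) = -148*(g + g*(g + g)) = -148*(g + g*(2*g)) = -148*(g + 2*g²) = -296*g² - 148*g)
(26113 - 19973) + f(-146) = (26113 - 19973) - 148*(-146)*(1 + 2*(-146)) = 6140 - 148*(-146)*(1 - 292) = 6140 - 148*(-146)*(-291) = 6140 - 6287928 = -6281788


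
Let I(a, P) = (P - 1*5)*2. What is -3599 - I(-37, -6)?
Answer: -3577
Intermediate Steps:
I(a, P) = -10 + 2*P (I(a, P) = (P - 5)*2 = (-5 + P)*2 = -10 + 2*P)
-3599 - I(-37, -6) = -3599 - (-10 + 2*(-6)) = -3599 - (-10 - 12) = -3599 - 1*(-22) = -3599 + 22 = -3577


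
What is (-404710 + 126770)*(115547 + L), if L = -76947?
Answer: -10728484000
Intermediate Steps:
(-404710 + 126770)*(115547 + L) = (-404710 + 126770)*(115547 - 76947) = -277940*38600 = -10728484000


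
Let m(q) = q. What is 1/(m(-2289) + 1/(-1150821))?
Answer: -1150821/2634229270 ≈ -0.00043687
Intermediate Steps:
1/(m(-2289) + 1/(-1150821)) = 1/(-2289 + 1/(-1150821)) = 1/(-2289 - 1/1150821) = 1/(-2634229270/1150821) = -1150821/2634229270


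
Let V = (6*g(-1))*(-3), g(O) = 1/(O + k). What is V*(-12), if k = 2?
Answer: 216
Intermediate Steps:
g(O) = 1/(2 + O) (g(O) = 1/(O + 2) = 1/(2 + O))
V = -18 (V = (6/(2 - 1))*(-3) = (6/1)*(-3) = (6*1)*(-3) = 6*(-3) = -18)
V*(-12) = -18*(-12) = 216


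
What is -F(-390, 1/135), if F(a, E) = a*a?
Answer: -152100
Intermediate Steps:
F(a, E) = a²
-F(-390, 1/135) = -1*(-390)² = -1*152100 = -152100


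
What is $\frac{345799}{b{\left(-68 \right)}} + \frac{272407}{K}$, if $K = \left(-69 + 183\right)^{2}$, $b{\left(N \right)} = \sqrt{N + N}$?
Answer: $\frac{272407}{12996} - \frac{345799 i \sqrt{34}}{68} \approx 20.961 - 29652.0 i$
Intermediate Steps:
$b{\left(N \right)} = \sqrt{2} \sqrt{N}$ ($b{\left(N \right)} = \sqrt{2 N} = \sqrt{2} \sqrt{N}$)
$K = 12996$ ($K = 114^{2} = 12996$)
$\frac{345799}{b{\left(-68 \right)}} + \frac{272407}{K} = \frac{345799}{\sqrt{2} \sqrt{-68}} + \frac{272407}{12996} = \frac{345799}{\sqrt{2} \cdot 2 i \sqrt{17}} + 272407 \cdot \frac{1}{12996} = \frac{345799}{2 i \sqrt{34}} + \frac{272407}{12996} = 345799 \left(- \frac{i \sqrt{34}}{68}\right) + \frac{272407}{12996} = - \frac{345799 i \sqrt{34}}{68} + \frac{272407}{12996} = \frac{272407}{12996} - \frac{345799 i \sqrt{34}}{68}$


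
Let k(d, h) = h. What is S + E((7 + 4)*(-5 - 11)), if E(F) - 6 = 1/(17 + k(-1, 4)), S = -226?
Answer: -4619/21 ≈ -219.95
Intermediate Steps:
E(F) = 127/21 (E(F) = 6 + 1/(17 + 4) = 6 + 1/21 = 127/21)
S + E((7 + 4)*(-5 - 11)) = -226 + 127/21 = -4619/21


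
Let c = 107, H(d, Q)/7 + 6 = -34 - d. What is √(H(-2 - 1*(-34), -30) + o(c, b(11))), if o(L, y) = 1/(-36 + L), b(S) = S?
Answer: I*√2540593/71 ≈ 22.45*I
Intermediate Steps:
H(d, Q) = -280 - 7*d (H(d, Q) = -42 + 7*(-34 - d) = -42 + (-238 - 7*d) = -280 - 7*d)
√(H(-2 - 1*(-34), -30) + o(c, b(11))) = √((-280 - 7*(-2 - 1*(-34))) + 1/(-36 + 107)) = √((-280 - 7*(-2 + 34)) + 1/71) = √((-280 - 7*32) + 1/71) = √((-280 - 224) + 1/71) = √(-504 + 1/71) = √(-35783/71) = I*√2540593/71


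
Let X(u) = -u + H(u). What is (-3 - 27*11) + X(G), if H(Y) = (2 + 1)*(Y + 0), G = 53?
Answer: -194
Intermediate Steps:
H(Y) = 3*Y
X(u) = 2*u (X(u) = -u + 3*u = 2*u)
(-3 - 27*11) + X(G) = (-3 - 27*11) + 2*53 = (-3 - 297) + 106 = -300 + 106 = -194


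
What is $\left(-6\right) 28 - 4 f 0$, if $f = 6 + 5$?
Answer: $0$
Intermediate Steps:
$f = 11$
$\left(-6\right) 28 - 4 f 0 = \left(-6\right) 28 \left(-4\right) 11 \cdot 0 = - 168 \left(\left(-44\right) 0\right) = \left(-168\right) 0 = 0$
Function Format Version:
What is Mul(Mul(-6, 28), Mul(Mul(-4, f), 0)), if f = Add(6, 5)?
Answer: 0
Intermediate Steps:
f = 11
Mul(Mul(-6, 28), Mul(Mul(-4, f), 0)) = Mul(Mul(-6, 28), Mul(Mul(-4, 11), 0)) = Mul(-168, Mul(-44, 0)) = Mul(-168, 0) = 0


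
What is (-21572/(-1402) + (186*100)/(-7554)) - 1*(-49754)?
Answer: 43922246960/882559 ≈ 49767.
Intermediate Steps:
(-21572/(-1402) + (186*100)/(-7554)) - 1*(-49754) = (-21572*(-1/1402) + 18600*(-1/7554)) + 49754 = (10786/701 - 3100/1259) + 49754 = 11406474/882559 + 49754 = 43922246960/882559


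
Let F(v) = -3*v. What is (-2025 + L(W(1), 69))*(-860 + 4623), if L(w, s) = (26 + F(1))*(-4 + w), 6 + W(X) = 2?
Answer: -8312467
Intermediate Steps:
W(X) = -4 (W(X) = -6 + 2 = -4)
L(w, s) = -92 + 23*w (L(w, s) = (26 - 3*1)*(-4 + w) = (26 - 3)*(-4 + w) = 23*(-4 + w) = -92 + 23*w)
(-2025 + L(W(1), 69))*(-860 + 4623) = (-2025 + (-92 + 23*(-4)))*(-860 + 4623) = (-2025 + (-92 - 92))*3763 = (-2025 - 184)*3763 = -2209*3763 = -8312467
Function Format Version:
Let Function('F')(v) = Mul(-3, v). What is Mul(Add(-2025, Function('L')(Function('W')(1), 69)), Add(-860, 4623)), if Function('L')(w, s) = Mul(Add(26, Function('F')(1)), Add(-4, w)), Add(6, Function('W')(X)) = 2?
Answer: -8312467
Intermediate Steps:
Function('W')(X) = -4 (Function('W')(X) = Add(-6, 2) = -4)
Function('L')(w, s) = Add(-92, Mul(23, w)) (Function('L')(w, s) = Mul(Add(26, Mul(-3, 1)), Add(-4, w)) = Mul(Add(26, -3), Add(-4, w)) = Mul(23, Add(-4, w)) = Add(-92, Mul(23, w)))
Mul(Add(-2025, Function('L')(Function('W')(1), 69)), Add(-860, 4623)) = Mul(Add(-2025, Add(-92, Mul(23, -4))), Add(-860, 4623)) = Mul(Add(-2025, Add(-92, -92)), 3763) = Mul(Add(-2025, -184), 3763) = Mul(-2209, 3763) = -8312467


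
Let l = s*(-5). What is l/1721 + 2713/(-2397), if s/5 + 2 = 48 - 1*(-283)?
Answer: -24384398/4125237 ≈ -5.9110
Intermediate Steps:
s = 1645 (s = -10 + 5*(48 - 1*(-283)) = -10 + 5*(48 + 283) = -10 + 5*331 = -10 + 1655 = 1645)
l = -8225 (l = 1645*(-5) = -8225)
l/1721 + 2713/(-2397) = -8225/1721 + 2713/(-2397) = -8225*1/1721 + 2713*(-1/2397) = -8225/1721 - 2713/2397 = -24384398/4125237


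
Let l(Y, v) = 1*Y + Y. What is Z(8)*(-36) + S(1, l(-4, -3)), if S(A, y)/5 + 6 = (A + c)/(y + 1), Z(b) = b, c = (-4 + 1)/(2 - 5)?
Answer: -2236/7 ≈ -319.43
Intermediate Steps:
c = 1 (c = -3/(-3) = -3*(-⅓) = 1)
l(Y, v) = 2*Y (l(Y, v) = Y + Y = 2*Y)
S(A, y) = -30 + 5*(1 + A)/(1 + y) (S(A, y) = -30 + 5*((A + 1)/(y + 1)) = -30 + 5*((1 + A)/(1 + y)) = -30 + 5*(1 + A)/(1 + y))
Z(8)*(-36) + S(1, l(-4, -3)) = 8*(-36) + 5*(-5 + 1 - 12*(-4))/(1 + 2*(-4)) = -288 + 5*(-5 + 1 - 6*(-8))/(1 - 8) = -288 + 5*(-5 + 1 + 48)/(-7) = -288 + 5*(-⅐)*44 = -288 - 220/7 = -2236/7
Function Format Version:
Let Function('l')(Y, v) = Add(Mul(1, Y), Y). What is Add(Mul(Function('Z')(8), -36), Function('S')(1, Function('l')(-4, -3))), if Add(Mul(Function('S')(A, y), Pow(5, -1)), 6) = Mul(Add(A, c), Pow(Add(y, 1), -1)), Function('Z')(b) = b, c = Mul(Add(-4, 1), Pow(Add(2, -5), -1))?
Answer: Rational(-2236, 7) ≈ -319.43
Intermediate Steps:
c = 1 (c = Mul(-3, Pow(-3, -1)) = Mul(-3, Rational(-1, 3)) = 1)
Function('l')(Y, v) = Mul(2, Y) (Function('l')(Y, v) = Add(Y, Y) = Mul(2, Y))
Function('S')(A, y) = Add(-30, Mul(5, Pow(Add(1, y), -1), Add(1, A))) (Function('S')(A, y) = Add(-30, Mul(5, Mul(Add(A, 1), Pow(Add(y, 1), -1)))) = Add(-30, Mul(5, Mul(Add(1, A), Pow(Add(1, y), -1)))) = Add(-30, Mul(5, Mul(Pow(Add(1, y), -1), Add(1, A)))) = Add(-30, Mul(5, Pow(Add(1, y), -1), Add(1, A))))
Add(Mul(Function('Z')(8), -36), Function('S')(1, Function('l')(-4, -3))) = Add(Mul(8, -36), Mul(5, Pow(Add(1, Mul(2, -4)), -1), Add(-5, 1, Mul(-6, Mul(2, -4))))) = Add(-288, Mul(5, Pow(Add(1, -8), -1), Add(-5, 1, Mul(-6, -8)))) = Add(-288, Mul(5, Pow(-7, -1), Add(-5, 1, 48))) = Add(-288, Mul(5, Rational(-1, 7), 44)) = Add(-288, Rational(-220, 7)) = Rational(-2236, 7)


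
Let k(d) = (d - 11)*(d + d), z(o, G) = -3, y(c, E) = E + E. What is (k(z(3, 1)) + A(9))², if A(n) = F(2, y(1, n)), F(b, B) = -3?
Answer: 6561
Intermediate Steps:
y(c, E) = 2*E
k(d) = 2*d*(-11 + d) (k(d) = (-11 + d)*(2*d) = 2*d*(-11 + d))
A(n) = -3
(k(z(3, 1)) + A(9))² = (2*(-3)*(-11 - 3) - 3)² = (2*(-3)*(-14) - 3)² = (84 - 3)² = 81² = 6561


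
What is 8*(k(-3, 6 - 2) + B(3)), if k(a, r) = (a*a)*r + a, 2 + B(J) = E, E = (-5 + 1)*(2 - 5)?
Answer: 344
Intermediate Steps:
E = 12 (E = -4*(-3) = 12)
B(J) = 10 (B(J) = -2 + 12 = 10)
k(a, r) = a + r*a² (k(a, r) = a²*r + a = r*a² + a = a + r*a²)
8*(k(-3, 6 - 2) + B(3)) = 8*(-3*(1 - 3*(6 - 2)) + 10) = 8*(-3*(1 - 3*4) + 10) = 8*(-3*(1 - 12) + 10) = 8*(-3*(-11) + 10) = 8*(33 + 10) = 8*43 = 344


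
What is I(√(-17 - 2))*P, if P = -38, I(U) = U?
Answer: -38*I*√19 ≈ -165.64*I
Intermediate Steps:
I(√(-17 - 2))*P = √(-17 - 2)*(-38) = √(-19)*(-38) = (I*√19)*(-38) = -38*I*√19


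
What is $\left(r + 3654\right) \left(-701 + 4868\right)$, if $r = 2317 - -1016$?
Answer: $29114829$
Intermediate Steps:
$r = 3333$ ($r = 2317 + 1016 = 3333$)
$\left(r + 3654\right) \left(-701 + 4868\right) = \left(3333 + 3654\right) \left(-701 + 4868\right) = 6987 \cdot 4167 = 29114829$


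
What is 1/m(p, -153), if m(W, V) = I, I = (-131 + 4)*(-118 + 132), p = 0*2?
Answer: -1/1778 ≈ -0.00056243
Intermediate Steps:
p = 0
I = -1778 (I = -127*14 = -1778)
m(W, V) = -1778
1/m(p, -153) = 1/(-1778) = -1/1778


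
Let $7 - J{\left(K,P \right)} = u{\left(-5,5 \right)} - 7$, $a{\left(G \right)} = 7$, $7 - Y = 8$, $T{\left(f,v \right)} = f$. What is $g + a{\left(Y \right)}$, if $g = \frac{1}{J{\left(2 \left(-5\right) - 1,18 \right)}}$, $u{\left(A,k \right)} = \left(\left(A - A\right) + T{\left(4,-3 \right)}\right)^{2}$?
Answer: $\frac{13}{2} \approx 6.5$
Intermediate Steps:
$Y = -1$ ($Y = 7 - 8 = -1$)
$u{\left(A,k \right)} = 16$ ($u{\left(A,k \right)} = \left(\left(A - A\right) + 4\right)^{2} = \left(0 + 4\right)^{2} = 4^{2} = 16$)
$J{\left(K,P \right)} = -2$ ($J{\left(K,P \right)} = 7 - \left(16 - 7\right) = 7 - 9 = -2$)
$g = - \frac{1}{2}$ ($g = \frac{1}{-2} = - \frac{1}{2} \approx -0.5$)
$g + a{\left(Y \right)} = - \frac{1}{2} + 7 = \frac{13}{2}$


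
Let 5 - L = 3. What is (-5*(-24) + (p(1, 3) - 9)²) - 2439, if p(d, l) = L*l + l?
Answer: -2319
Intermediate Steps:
L = 2 (L = 5 - 1*3 = 5 - 3 = 2)
p(d, l) = 3*l (p(d, l) = 2*l + l = 3*l)
(-5*(-24) + (p(1, 3) - 9)²) - 2439 = (-5*(-24) + (3*3 - 9)²) - 2439 = (120 + (9 - 9)²) - 2439 = (120 + 0²) - 2439 = (120 + 0) - 2439 = 120 - 2439 = -2319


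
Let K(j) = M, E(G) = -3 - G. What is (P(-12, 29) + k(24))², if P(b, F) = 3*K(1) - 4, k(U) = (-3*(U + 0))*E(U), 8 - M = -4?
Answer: 3904576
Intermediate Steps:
M = 12 (M = 8 - 1*(-4) = 8 + 4 = 12)
K(j) = 12
k(U) = -3*U*(-3 - U) (k(U) = (-3*(U + 0))*(-3 - U) = (-3*U)*(-3 - U) = -3*U*(-3 - U))
P(b, F) = 32 (P(b, F) = 3*12 - 4 = 36 - 4 = 32)
(P(-12, 29) + k(24))² = (32 + 3*24*(3 + 24))² = (32 + 3*24*27)² = (32 + 1944)² = 1976² = 3904576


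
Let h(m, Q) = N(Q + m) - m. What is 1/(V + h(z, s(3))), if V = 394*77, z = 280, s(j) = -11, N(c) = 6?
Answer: 1/30064 ≈ 3.3262e-5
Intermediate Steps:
h(m, Q) = 6 - m
V = 30338
1/(V + h(z, s(3))) = 1/(30338 + (6 - 1*280)) = 1/(30338 + (6 - 280)) = 1/(30338 - 274) = 1/30064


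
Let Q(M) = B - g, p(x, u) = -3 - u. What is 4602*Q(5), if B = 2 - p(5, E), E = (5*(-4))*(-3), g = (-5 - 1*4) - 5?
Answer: 363558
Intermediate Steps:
g = -14 (g = (-5 - 4) - 5 = -9 - 5 = -14)
E = 60 (E = -20*(-3) = 60)
B = 65 (B = 2 - (-3 - 1*60) = 2 - (-3 - 60) = 2 - 1*(-63) = 2 + 63 = 65)
Q(M) = 79 (Q(M) = 65 - 1*(-14) = 65 + 14 = 79)
4602*Q(5) = 4602*79 = 363558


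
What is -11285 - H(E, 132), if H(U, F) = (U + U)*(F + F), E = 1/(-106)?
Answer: -597841/53 ≈ -11280.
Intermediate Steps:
E = -1/106 ≈ -0.0094340
H(U, F) = 4*F*U (H(U, F) = (2*U)*(2*F) = 4*F*U)
-11285 - H(E, 132) = -11285 - 4*132*(-1)/106 = -11285 - 1*(-264/53) = -11285 + 264/53 = -597841/53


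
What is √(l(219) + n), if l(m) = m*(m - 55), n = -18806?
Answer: √17110 ≈ 130.81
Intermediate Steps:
l(m) = m*(-55 + m)
√(l(219) + n) = √(219*(-55 + 219) - 18806) = √(219*164 - 18806) = √(35916 - 18806) = √17110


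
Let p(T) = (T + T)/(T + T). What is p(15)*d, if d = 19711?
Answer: 19711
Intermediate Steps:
p(T) = 1 (p(T) = (2*T)/((2*T)) = (2*T)*(1/(2*T)) = 1)
p(15)*d = 1*19711 = 19711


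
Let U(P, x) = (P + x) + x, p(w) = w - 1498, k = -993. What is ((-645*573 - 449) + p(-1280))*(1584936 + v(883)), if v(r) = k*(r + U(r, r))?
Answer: 716671420080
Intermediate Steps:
p(w) = -1498 + w
U(P, x) = P + 2*x
v(r) = -3972*r (v(r) = -993*(r + (r + 2*r)) = -993*(r + 3*r) = -3972*r)
((-645*573 - 449) + p(-1280))*(1584936 + v(883)) = ((-645*573 - 449) + (-1498 - 1280))*(1584936 - 3972*883) = ((-369585 - 449) - 2778)*(1584936 - 3507276) = (-370034 - 2778)*(-1922340) = -372812*(-1922340) = 716671420080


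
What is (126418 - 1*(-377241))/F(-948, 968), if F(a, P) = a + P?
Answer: 503659/20 ≈ 25183.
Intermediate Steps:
F(a, P) = P + a
(126418 - 1*(-377241))/F(-948, 968) = (126418 - 1*(-377241))/(968 - 948) = (126418 + 377241)/20 = 503659*(1/20) = 503659/20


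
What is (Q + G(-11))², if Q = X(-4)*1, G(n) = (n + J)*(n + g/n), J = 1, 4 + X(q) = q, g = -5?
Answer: 1149184/121 ≈ 9497.4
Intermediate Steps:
X(q) = -4 + q
G(n) = (1 + n)*(n - 5/n) (G(n) = (n + 1)*(n - 5/n) = (1 + n)*(n - 5/n))
Q = -8 (Q = (-4 - 4)*1 = -8*1 = -8)
(Q + G(-11))² = (-8 + (-5 - 11 + (-11)² - 5/(-11)))² = (-8 + (-5 - 11 + 121 - 5*(-1/11)))² = (-8 + (-5 - 11 + 121 + 5/11))² = (-8 + 1160/11)² = (1072/11)² = 1149184/121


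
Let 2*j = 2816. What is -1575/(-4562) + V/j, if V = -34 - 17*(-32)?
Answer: 1136055/1605824 ≈ 0.70746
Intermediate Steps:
V = 510 (V = -34 + 544 = 510)
j = 1408 (j = (½)*2816 = 1408)
-1575/(-4562) + V/j = -1575/(-4562) + 510/1408 = -1575*(-1/4562) + 510*(1/1408) = 1575/4562 + 255/704 = 1136055/1605824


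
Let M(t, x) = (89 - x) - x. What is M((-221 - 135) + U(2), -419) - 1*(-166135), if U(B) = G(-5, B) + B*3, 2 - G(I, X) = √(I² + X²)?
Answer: 167062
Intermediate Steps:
G(I, X) = 2 - √(I² + X²)
U(B) = 2 - √(25 + B²) + 3*B (U(B) = (2 - √((-5)² + B²)) + B*3 = (2 - √(25 + B²)) + 3*B = 2 - √(25 + B²) + 3*B)
M(t, x) = 89 - 2*x
M((-221 - 135) + U(2), -419) - 1*(-166135) = (89 - 2*(-419)) - 1*(-166135) = (89 + 838) + 166135 = 927 + 166135 = 167062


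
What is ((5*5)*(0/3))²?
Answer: 0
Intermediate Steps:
((5*5)*(0/3))² = (25*(0*(⅓)))² = (25*0)² = 0² = 0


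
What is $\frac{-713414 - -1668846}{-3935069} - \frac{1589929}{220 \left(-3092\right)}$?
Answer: $\frac{509687023311}{243344666960} \approx 2.0945$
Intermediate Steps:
$\frac{-713414 - -1668846}{-3935069} - \frac{1589929}{220 \left(-3092\right)} = \left(-713414 + 1668846\right) \left(- \frac{1}{3935069}\right) - \frac{1589929}{-680240} = 955432 \left(- \frac{1}{3935069}\right) - - \frac{144539}{61840} = - \frac{955432}{3935069} + \frac{144539}{61840} = \frac{509687023311}{243344666960}$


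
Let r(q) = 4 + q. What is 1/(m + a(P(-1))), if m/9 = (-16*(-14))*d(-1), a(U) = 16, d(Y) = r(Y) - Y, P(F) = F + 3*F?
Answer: 1/8080 ≈ 0.00012376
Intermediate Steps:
P(F) = 4*F
d(Y) = 4 (d(Y) = (4 + Y) - Y = 4)
m = 8064 (m = 9*(-16*(-14)*4) = 9*(224*4) = 9*896 = 8064)
1/(m + a(P(-1))) = 1/(8064 + 16) = 1/8080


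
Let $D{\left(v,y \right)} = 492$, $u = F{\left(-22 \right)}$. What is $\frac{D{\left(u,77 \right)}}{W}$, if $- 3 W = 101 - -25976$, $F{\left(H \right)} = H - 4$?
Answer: $- \frac{1476}{26077} \approx -0.056602$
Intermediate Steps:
$F{\left(H \right)} = -4 + H$
$u = -26$ ($u = -4 - 22 = -26$)
$W = - \frac{26077}{3}$ ($W = - \frac{101 - -25976}{3} = - \frac{101 + 25976}{3} = \left(- \frac{1}{3}\right) 26077 = - \frac{26077}{3} \approx -8692.3$)
$\frac{D{\left(u,77 \right)}}{W} = \frac{492}{- \frac{26077}{3}} = 492 \left(- \frac{3}{26077}\right) = - \frac{1476}{26077}$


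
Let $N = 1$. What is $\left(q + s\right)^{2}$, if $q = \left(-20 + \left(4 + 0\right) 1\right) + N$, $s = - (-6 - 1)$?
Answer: $64$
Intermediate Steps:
$s = 7$ ($s = \left(-1\right) \left(-7\right) = 7$)
$q = -15$ ($q = \left(-20 + \left(4 + 0\right) 1\right) + 1 = \left(-20 + 4 \cdot 1\right) + 1 = \left(-20 + 4\right) + 1 = -16 + 1 = -15$)
$\left(q + s\right)^{2} = \left(-15 + 7\right)^{2} = \left(-8\right)^{2} = 64$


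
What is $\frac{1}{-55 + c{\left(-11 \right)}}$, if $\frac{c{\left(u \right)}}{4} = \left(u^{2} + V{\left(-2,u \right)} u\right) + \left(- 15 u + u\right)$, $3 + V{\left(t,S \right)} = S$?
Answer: $\frac{1}{1661} \approx 0.00060205$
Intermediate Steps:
$V{\left(t,S \right)} = -3 + S$
$c{\left(u \right)} = - 56 u + 4 u^{2} + 4 u \left(-3 + u\right)$ ($c{\left(u \right)} = 4 \left(\left(u^{2} + \left(-3 + u\right) u\right) + \left(- 15 u + u\right)\right) = 4 \left(\left(u^{2} + u \left(-3 + u\right)\right) - 14 u\right) = 4 \left(u^{2} - 14 u + u \left(-3 + u\right)\right) = - 56 u + 4 u^{2} + 4 u \left(-3 + u\right)$)
$\frac{1}{-55 + c{\left(-11 \right)}} = \frac{1}{-55 + 4 \left(-11\right) \left(-17 + 2 \left(-11\right)\right)} = \frac{1}{-55 + 4 \left(-11\right) \left(-17 - 22\right)} = \frac{1}{-55 + 4 \left(-11\right) \left(-39\right)} = \frac{1}{-55 + 1716} = \frac{1}{1661}$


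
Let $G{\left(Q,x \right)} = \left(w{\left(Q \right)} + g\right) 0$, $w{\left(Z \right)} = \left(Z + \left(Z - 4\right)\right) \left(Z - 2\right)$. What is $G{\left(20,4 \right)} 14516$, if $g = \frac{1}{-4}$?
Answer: $0$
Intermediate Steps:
$g = - \frac{1}{4} \approx -0.25$
$w{\left(Z \right)} = \left(-4 + 2 Z\right) \left(-2 + Z\right)$ ($w{\left(Z \right)} = \left(Z + \left(Z - 4\right)\right) \left(-2 + Z\right) = \left(Z + \left(-4 + Z\right)\right) \left(-2 + Z\right) = \left(-4 + 2 Z\right) \left(-2 + Z\right)$)
$G{\left(Q,x \right)} = 0$ ($G{\left(Q,x \right)} = \left(\left(8 - 8 Q + 2 Q^{2}\right) - \frac{1}{4}\right) 0 = \left(\frac{31}{4} - 8 Q + 2 Q^{2}\right) 0 = 0$)
$G{\left(20,4 \right)} 14516 = 0 \cdot 14516 = 0$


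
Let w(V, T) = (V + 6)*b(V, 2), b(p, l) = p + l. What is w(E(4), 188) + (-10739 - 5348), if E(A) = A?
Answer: -16027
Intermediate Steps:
b(p, l) = l + p
w(V, T) = (2 + V)*(6 + V) (w(V, T) = (V + 6)*(2 + V) = (6 + V)*(2 + V) = (2 + V)*(6 + V))
w(E(4), 188) + (-10739 - 5348) = (2 + 4)*(6 + 4) + (-10739 - 5348) = 6*10 - 16087 = 60 - 16087 = -16027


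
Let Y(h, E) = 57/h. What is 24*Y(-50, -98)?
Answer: -684/25 ≈ -27.360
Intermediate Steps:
24*Y(-50, -98) = 24*(57/(-50)) = 24*(57*(-1/50)) = 24*(-57/50) = -684/25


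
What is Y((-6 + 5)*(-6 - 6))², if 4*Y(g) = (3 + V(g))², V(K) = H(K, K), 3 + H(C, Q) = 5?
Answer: 625/16 ≈ 39.063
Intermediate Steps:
H(C, Q) = 2 (H(C, Q) = -3 + 5 = 2)
V(K) = 2
Y(g) = 25/4 (Y(g) = (3 + 2)²/4 = (¼)*5² = (¼)*25 = 25/4)
Y((-6 + 5)*(-6 - 6))² = (25/4)² = 625/16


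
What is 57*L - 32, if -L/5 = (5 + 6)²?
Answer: -34517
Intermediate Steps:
L = -605 (L = -5*(5 + 6)² = -5*11² = -5*121 = -605)
57*L - 32 = 57*(-605) - 32 = -34485 - 32 = -34517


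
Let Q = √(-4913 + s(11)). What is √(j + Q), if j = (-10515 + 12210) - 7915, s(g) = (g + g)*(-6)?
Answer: √(-6220 + I*√5045) ≈ 0.4503 + 78.868*I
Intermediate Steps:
s(g) = -12*g (s(g) = (2*g)*(-6) = -12*g)
j = -6220 (j = 1695 - 7915 = -6220)
Q = I*√5045 (Q = √(-4913 - 12*11) = √(-4913 - 132) = √(-5045) = I*√5045 ≈ 71.028*I)
√(j + Q) = √(-6220 + I*√5045)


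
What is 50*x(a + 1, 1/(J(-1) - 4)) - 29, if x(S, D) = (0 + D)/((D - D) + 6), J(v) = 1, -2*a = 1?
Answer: -286/9 ≈ -31.778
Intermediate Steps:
a = -½ (a = -½*1 = -½ ≈ -0.50000)
x(S, D) = D/6 (x(S, D) = D/(0 + 6) = D/6)
50*x(a + 1, 1/(J(-1) - 4)) - 29 = 50*(1/(6*(1 - 4))) - 29 = 50*((⅙)/(-3)) - 29 = 50*((⅙)*(-⅓)) - 29 = 50*(-1/18) - 29 = -25/9 - 29 = -286/9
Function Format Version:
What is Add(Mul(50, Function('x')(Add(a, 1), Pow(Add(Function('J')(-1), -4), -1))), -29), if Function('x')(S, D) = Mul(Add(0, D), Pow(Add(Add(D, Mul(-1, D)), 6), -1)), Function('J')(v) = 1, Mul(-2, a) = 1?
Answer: Rational(-286, 9) ≈ -31.778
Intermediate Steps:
a = Rational(-1, 2) (a = Mul(Rational(-1, 2), 1) = Rational(-1, 2) ≈ -0.50000)
Function('x')(S, D) = Mul(Rational(1, 6), D) (Function('x')(S, D) = Mul(D, Pow(Add(0, 6), -1)) = Mul(D, Pow(6, -1)) = Mul(D, Rational(1, 6)) = Mul(Rational(1, 6), D))
Add(Mul(50, Function('x')(Add(a, 1), Pow(Add(Function('J')(-1), -4), -1))), -29) = Add(Mul(50, Mul(Rational(1, 6), Pow(Add(1, -4), -1))), -29) = Add(Mul(50, Mul(Rational(1, 6), Pow(-3, -1))), -29) = Add(Mul(50, Mul(Rational(1, 6), Rational(-1, 3))), -29) = Add(Mul(50, Rational(-1, 18)), -29) = Add(Rational(-25, 9), -29) = Rational(-286, 9)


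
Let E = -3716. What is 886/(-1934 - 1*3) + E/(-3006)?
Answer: 2267288/2911311 ≈ 0.77879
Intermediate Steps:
886/(-1934 - 1*3) + E/(-3006) = 886/(-1934 - 1*3) - 3716/(-3006) = 886/(-1934 - 3) - 3716*(-1/3006) = 886/(-1937) + 1858/1503 = 886*(-1/1937) + 1858/1503 = -886/1937 + 1858/1503 = 2267288/2911311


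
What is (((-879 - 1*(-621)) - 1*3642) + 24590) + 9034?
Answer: 29724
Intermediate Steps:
(((-879 - 1*(-621)) - 1*3642) + 24590) + 9034 = (((-879 + 621) - 3642) + 24590) + 9034 = ((-258 - 3642) + 24590) + 9034 = (-3900 + 24590) + 9034 = 20690 + 9034 = 29724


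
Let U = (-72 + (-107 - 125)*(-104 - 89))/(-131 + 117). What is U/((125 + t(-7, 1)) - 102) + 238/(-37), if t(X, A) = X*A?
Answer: -53355/259 ≈ -206.00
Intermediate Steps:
t(X, A) = A*X
U = -22352/7 (U = (-72 - 232*(-193))/(-14) = (-72 + 44776)*(-1/14) = 44704*(-1/14) = -22352/7 ≈ -3193.1)
U/((125 + t(-7, 1)) - 102) + 238/(-37) = -22352/(7*((125 + 1*(-7)) - 102)) + 238/(-37) = -22352/(7*((125 - 7) - 102)) + 238*(-1/37) = -22352/(7*(118 - 102)) - 238/37 = -22352/7/16 - 238/37 = -22352/7*1/16 - 238/37 = -1397/7 - 238/37 = -53355/259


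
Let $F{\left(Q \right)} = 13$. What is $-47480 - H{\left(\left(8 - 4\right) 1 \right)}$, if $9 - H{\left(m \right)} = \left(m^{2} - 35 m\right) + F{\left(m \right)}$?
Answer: $-47600$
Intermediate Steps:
$H{\left(m \right)} = -4 - m^{2} + 35 m$ ($H{\left(m \right)} = 9 - \left(\left(m^{2} - 35 m\right) + 13\right) = 9 - \left(13 + m^{2} - 35 m\right) = -4 - m^{2} + 35 m$)
$-47480 - H{\left(\left(8 - 4\right) 1 \right)} = -47480 - \left(-4 - \left(\left(8 - 4\right) 1\right)^{2} + 35 \left(8 - 4\right) 1\right) = -47480 - \left(-4 - \left(4 \cdot 1\right)^{2} + 35 \cdot 4 \cdot 1\right) = -47480 - \left(-4 - 4^{2} + 35 \cdot 4\right) = -47480 - \left(-4 - 16 + 140\right) = -47480 - 120 = -47600$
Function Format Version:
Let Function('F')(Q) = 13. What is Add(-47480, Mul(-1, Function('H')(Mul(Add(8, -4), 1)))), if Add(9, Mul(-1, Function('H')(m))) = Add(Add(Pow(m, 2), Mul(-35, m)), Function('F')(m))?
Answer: -47600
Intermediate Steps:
Function('H')(m) = Add(-4, Mul(-1, Pow(m, 2)), Mul(35, m)) (Function('H')(m) = Add(9, Mul(-1, Add(Add(Pow(m, 2), Mul(-35, m)), 13))) = Add(9, Mul(-1, Add(13, Pow(m, 2), Mul(-35, m)))) = Add(9, Add(-13, Mul(-1, Pow(m, 2)), Mul(35, m))) = Add(-4, Mul(-1, Pow(m, 2)), Mul(35, m)))
Add(-47480, Mul(-1, Function('H')(Mul(Add(8, -4), 1)))) = Add(-47480, Mul(-1, Add(-4, Mul(-1, Pow(Mul(Add(8, -4), 1), 2)), Mul(35, Mul(Add(8, -4), 1))))) = Add(-47480, Mul(-1, Add(-4, Mul(-1, Pow(Mul(4, 1), 2)), Mul(35, Mul(4, 1))))) = Add(-47480, Mul(-1, Add(-4, Mul(-1, Pow(4, 2)), Mul(35, 4)))) = Add(-47480, Mul(-1, Add(-4, Mul(-1, 16), 140))) = Add(-47480, Mul(-1, Add(-4, -16, 140))) = Add(-47480, Mul(-1, 120)) = Add(-47480, -120) = -47600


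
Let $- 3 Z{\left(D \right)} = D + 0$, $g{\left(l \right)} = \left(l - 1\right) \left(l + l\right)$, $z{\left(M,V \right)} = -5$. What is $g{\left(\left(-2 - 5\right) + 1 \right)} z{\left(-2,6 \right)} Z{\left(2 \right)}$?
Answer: $280$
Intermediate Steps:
$g{\left(l \right)} = 2 l \left(-1 + l\right)$ ($g{\left(l \right)} = \left(-1 + l\right) 2 l = 2 l \left(-1 + l\right)$)
$Z{\left(D \right)} = - \frac{D}{3}$ ($Z{\left(D \right)} = - \frac{D + 0}{3} = - \frac{D}{3}$)
$g{\left(\left(-2 - 5\right) + 1 \right)} z{\left(-2,6 \right)} Z{\left(2 \right)} = 2 \left(\left(-2 - 5\right) + 1\right) \left(-1 + \left(\left(-2 - 5\right) + 1\right)\right) \left(-5\right) \left(\left(- \frac{1}{3}\right) 2\right) = 2 \left(-7 + 1\right) \left(-1 + \left(-7 + 1\right)\right) \left(-5\right) \left(- \frac{2}{3}\right) = 2 \left(-6\right) \left(-1 - 6\right) \left(-5\right) \left(- \frac{2}{3}\right) = 2 \left(-6\right) \left(-7\right) \left(-5\right) \left(- \frac{2}{3}\right) = 84 \left(-5\right) \left(- \frac{2}{3}\right) = \left(-420\right) \left(- \frac{2}{3}\right) = 280$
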